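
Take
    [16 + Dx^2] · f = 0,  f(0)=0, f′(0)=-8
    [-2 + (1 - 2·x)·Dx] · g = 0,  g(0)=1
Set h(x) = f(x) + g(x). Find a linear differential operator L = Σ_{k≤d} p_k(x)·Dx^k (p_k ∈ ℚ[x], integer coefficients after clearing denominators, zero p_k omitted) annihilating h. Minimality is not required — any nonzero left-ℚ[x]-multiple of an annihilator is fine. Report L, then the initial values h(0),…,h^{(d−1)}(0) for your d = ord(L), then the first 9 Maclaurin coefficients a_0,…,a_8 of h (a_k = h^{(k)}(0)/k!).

L = (-160 + 256·x - 256·x^2) + (48 - 224·x + 384·x^2 - 256·x^3)·Dx + (-10 + 16·x - 16·x^2)·Dx^2 + (3 - 14·x + 24·x^2 - 16·x^3)·Dx^3  (order 3).
h: a_k = 1, -6, 4, 88/3, 16, 224/15, 64, 42368/315, 256, …
ICs: h(0) = 1, h′(0) = -6, h′′(0) = 8.

f: a_k = 0, -8, 0, 64/3, 0, -256/15, 0, 2048/315, 0, …
g: a_k = 1, 2, 4, 8, 16, 32, 64, 128, 256, …
Sum ⇒ L₀ = lclm(L_f,L_g) in ℚ(x)⟨Dx⟩.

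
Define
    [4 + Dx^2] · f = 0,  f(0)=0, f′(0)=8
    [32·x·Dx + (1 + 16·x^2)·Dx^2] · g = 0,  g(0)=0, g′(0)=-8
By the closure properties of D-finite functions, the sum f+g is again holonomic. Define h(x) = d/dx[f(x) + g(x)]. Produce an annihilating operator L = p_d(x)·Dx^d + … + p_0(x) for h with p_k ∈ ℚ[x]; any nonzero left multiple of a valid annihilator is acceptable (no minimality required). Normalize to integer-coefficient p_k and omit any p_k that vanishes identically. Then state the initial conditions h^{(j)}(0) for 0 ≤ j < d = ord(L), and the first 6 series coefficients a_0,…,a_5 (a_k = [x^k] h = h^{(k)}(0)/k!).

L = (-6016·x + 102400·x^3 + 32768·x^5) + (-28 + 1216·x^2 + 27648·x^4 + 16384·x^6)·Dx + (-1504·x + 25600·x^3 + 8192·x^5)·Dx^2 + (-7 + 304·x^2 + 6912·x^4 + 4096·x^6)·Dx^3  (order 3).
h: a_k = 0, 0, 112, 0, -6128/3, 0, …
ICs: h(0) = 0, h′(0) = 0, h′′(0) = 224.

f: a_k = 0, 8, 0, -16/3, 0, 16/15, …
g: a_k = 0, -8, 0, 128/3, 0, -2048/5, …
L₀ := lclm(L_f,L_g); ord L₀ ≤ 2+2.
Derive L from L₀ (diff closure).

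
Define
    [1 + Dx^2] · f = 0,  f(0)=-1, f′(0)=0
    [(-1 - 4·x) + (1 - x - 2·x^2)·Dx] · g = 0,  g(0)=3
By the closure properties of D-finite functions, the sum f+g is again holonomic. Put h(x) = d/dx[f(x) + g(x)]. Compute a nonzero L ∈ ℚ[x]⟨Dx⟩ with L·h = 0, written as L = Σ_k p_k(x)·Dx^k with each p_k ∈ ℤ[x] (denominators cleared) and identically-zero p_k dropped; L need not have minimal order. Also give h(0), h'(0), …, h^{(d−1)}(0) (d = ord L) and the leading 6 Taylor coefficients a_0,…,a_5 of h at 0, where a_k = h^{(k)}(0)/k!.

f: a_k = -1, 0, 1/2, 0, -1/24, 0, …
g: a_k = 3, 3, 9, 15, 33, 63, …
Sum ⇒ L₀ = lclm(L_f,L_g) in ℚ(x)⟨Dx⟩.
h₀' ⇒ L via d/dx closure of L₀.
L = (270 + 1200·x + 2862·x^2 + 1860·x^3 + 1920·x^4 + 144·x^5 + 96·x^6) + (-31 - 115·x + 75·x^2 + 241·x^3 + 430·x^4 + 372·x^5 + 56·x^6 + 32·x^7)·Dx + (270 + 1200·x + 2862·x^2 + 1860·x^3 + 1920·x^4 + 144·x^5 + 96·x^6)·Dx^2 + (-31 - 115·x + 75·x^2 + 241·x^3 + 430·x^4 + 372·x^5 + 56·x^6 + 32·x^7)·Dx^3  (order 3).
h: a_k = 3, 19, 45, 791/6, 315, 92881/120, …
ICs: h(0) = 3, h′(0) = 19, h′′(0) = 90.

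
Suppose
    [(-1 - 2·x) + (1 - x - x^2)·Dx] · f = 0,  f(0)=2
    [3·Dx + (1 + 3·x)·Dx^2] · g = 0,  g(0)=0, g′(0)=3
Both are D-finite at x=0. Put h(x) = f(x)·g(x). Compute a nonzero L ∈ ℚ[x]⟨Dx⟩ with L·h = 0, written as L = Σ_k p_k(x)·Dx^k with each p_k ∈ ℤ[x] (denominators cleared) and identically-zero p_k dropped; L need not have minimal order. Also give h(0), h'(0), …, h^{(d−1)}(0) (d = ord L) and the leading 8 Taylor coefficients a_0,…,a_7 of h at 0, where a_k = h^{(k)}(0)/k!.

f: a_k = 2, 2, 4, 6, 10, 16, 26, 42, …
g: a_k = 0, 3, -9/2, 9, -81/4, 243/5, -243/2, 2187/7, …
Product ⇒ symmetric product L₀, ord ≤ 2.
L = (5 + 12·x) + (-1 + 13·x + 15·x^2)·Dx + (-1 - 2·x + 4·x^2 + 3·x^3)·Dx^2  (order 2).
h: a_k = 0, 6, -3, 21, -45/2, 957/10, -849/5, 38553/70, …
ICs: h(0) = 0, h′(0) = 6.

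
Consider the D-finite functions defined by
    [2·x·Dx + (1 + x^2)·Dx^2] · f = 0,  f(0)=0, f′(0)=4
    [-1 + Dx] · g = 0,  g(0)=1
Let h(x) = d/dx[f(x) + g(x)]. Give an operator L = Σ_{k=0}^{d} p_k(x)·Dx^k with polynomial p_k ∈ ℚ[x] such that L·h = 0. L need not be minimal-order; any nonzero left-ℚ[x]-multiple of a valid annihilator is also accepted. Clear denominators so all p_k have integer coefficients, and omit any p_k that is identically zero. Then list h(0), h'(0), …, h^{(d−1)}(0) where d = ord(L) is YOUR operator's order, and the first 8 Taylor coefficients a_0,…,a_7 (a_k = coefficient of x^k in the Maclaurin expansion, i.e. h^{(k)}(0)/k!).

f: a_k = 0, 4, 0, -4/3, 0, 4/5, 0, -4/7, …
g: a_k = 1, 1, 1/2, 1/6, 1/24, 1/120, 1/720, 1/5040, …
L₀ := lclm(L_f,L_g); ord L₀ ≤ 2+1.
Derive L from L₀ (diff closure).
L = (2 - 4·x - 2·x^2) + (-3 + 3·x + x^2 - x^3)·Dx + (1 + x + x^2 + x^3)·Dx^2  (order 2).
h: a_k = 5, 1, -7/2, 1/6, 97/24, 1/120, -2879/720, 1/5040, …
ICs: h(0) = 5, h′(0) = 1.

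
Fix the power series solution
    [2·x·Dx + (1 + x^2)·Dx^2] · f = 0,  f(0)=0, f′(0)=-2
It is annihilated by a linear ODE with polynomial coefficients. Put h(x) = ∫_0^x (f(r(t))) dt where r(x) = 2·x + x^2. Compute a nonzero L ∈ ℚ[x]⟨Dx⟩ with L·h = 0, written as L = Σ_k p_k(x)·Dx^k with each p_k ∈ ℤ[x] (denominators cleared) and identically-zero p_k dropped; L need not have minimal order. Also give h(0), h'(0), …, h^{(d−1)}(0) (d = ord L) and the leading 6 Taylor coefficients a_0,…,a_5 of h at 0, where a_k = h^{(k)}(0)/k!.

f: a_k = 0, -2, 0, 2/3, 0, -2/5, …
Change of var in L_f (x↦r) gives L₀.
h=∫₀ˣh₀: take L = L₀·Dx.
L = (-1 + 8·x + 16·x^2 + 12·x^3 + 3·x^4)·Dx^2 + (1 + x + 4·x^2 + 8·x^3 + 5·x^4 + x^5)·Dx^3  (order 3).
h: a_k = 0, 0, -2, -2/3, 4/3, 8/5, …
ICs: h(0) = 0, h′(0) = 0, h′′(0) = -4.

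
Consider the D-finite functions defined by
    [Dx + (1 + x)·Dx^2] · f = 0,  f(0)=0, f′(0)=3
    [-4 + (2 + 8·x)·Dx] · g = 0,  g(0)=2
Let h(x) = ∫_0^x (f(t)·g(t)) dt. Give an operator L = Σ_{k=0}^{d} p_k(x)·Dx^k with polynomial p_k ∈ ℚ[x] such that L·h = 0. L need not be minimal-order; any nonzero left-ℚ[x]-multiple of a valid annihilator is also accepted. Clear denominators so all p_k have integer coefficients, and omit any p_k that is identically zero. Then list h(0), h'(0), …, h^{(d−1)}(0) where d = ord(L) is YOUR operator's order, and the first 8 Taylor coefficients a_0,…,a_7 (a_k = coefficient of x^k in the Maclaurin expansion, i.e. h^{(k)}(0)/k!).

L = (10 + 4·x)·Dx + (-3 - 12·x)·Dx^2 + (1 + 9·x + 24·x^2 + 16·x^3)·Dx^3  (order 3).
h: a_k = 0, 0, 3, 3, -4, 13/2, -389/30, 1052/35, …
ICs: h(0) = 0, h′(0) = 0, h′′(0) = 6.

f: a_k = 0, 3, -3/2, 1, -3/4, 3/5, -1/2, 3/7, …
g: a_k = 2, 4, -4, 8, -20, 56, -168, 528, …
f·g: L₀ = L_f ⊗_s L_g, ord ≤ 2·1.
∫: right-multiply L₀ by Dx.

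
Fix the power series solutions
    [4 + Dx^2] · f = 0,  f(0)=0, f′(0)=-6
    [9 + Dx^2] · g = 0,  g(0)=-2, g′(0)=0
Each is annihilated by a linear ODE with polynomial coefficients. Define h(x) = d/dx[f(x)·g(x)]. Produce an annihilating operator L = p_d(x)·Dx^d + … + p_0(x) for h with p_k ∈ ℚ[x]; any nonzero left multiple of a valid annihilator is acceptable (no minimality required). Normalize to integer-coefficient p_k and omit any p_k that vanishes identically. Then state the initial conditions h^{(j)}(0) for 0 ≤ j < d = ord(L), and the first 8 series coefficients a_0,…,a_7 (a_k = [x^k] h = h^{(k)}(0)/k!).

f: a_k = 0, -6, 0, 4, 0, -4/5, 0, 8/105, …
g: a_k = -2, 0, 9, 0, -27/4, 0, 81/40, 0, …
Product ⇒ symmetric product L₀, ord ≤ 4.
h=h₀': d/dx-closure on L₀ ⇒ L.
L = 25 + 26·Dx^2 + Dx^4  (order 4).
h: a_k = 12, 0, -186, 0, 781/2, 0, -19531/60, 0, …
ICs: h(0) = 12, h′(0) = 0, h′′(0) = -372, h′′′(0) = 0.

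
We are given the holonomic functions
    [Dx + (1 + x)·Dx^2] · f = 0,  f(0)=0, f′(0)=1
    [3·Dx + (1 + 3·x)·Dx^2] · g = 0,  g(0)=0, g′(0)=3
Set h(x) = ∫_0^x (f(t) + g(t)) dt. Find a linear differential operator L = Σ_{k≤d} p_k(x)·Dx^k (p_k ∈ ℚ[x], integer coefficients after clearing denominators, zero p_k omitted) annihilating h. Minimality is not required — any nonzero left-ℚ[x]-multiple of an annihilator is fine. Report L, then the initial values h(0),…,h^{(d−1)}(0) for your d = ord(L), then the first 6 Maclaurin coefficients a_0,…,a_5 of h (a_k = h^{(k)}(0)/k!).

L = 6·Dx^2 + (8 + 12·x)·Dx^3 + (1 + 4·x + 3·x^2)·Dx^4  (order 4).
h: a_k = 0, 0, 2, -5/3, 7/3, -41/10, …
ICs: h(0) = 0, h′(0) = 0, h′′(0) = 4, h′′′(0) = -10.

f: a_k = 0, 1, -1/2, 1/3, -1/4, 1/5, …
g: a_k = 0, 3, -9/2, 9, -81/4, 243/5, …
L₀ := lclm(L_f,L_g); ord L₀ ≤ 2+2.
h=∫₀ˣh₀: take L = L₀·Dx.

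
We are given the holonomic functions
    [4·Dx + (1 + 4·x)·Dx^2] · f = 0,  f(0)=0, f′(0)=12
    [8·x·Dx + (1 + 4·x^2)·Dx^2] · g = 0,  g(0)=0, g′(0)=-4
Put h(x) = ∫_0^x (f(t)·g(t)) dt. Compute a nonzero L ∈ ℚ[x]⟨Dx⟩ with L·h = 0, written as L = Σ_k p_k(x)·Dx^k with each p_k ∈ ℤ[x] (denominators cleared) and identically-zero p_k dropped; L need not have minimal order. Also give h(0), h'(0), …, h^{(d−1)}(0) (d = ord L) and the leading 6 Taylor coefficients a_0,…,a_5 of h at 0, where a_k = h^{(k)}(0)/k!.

L = (96 + 640·x + 1408·x^2 + 7680·x^3 + 15360·x^4 + 26624·x^5 + 8192·x^7)·Dx^2 + (24 + 320·x + 2656·x^2 + 9728·x^3 + 28160·x^4 + 47616·x^5 + 71680·x^6 + 6144·x^7 + 28672·x^8)·Dx^3 + (12 + 104·x + 672·x^2 + 2976·x^3 + 8256·x^4 + 18048·x^5 + 24576·x^6 + 35328·x^7 + 6144·x^8 + 16384·x^9)·Dx^4 + (1 + 12·x + 68·x^2 + 256·x^3 + 696·x^4 + 1536·x^5 + 2688·x^6 + 3072·x^7 + 4224·x^8 + 1024·x^9 + 2048·x^10)·Dx^5  (order 5).
h: a_k = 0, 0, 0, -16, 24, -192/5, …
ICs: h(0) = 0, h′(0) = 0, h′′(0) = 0, h′′′(0) = -96, h′′′′(0) = 576.

f: a_k = 0, 12, -24, 64, -192, 3072/5, …
g: a_k = 0, -4, 0, 16/3, 0, -64/5, …
L₀ := L_f ⊗_s L_g (sym. prod.), ord ≤ 4.
∫: right-multiply L₀ by Dx.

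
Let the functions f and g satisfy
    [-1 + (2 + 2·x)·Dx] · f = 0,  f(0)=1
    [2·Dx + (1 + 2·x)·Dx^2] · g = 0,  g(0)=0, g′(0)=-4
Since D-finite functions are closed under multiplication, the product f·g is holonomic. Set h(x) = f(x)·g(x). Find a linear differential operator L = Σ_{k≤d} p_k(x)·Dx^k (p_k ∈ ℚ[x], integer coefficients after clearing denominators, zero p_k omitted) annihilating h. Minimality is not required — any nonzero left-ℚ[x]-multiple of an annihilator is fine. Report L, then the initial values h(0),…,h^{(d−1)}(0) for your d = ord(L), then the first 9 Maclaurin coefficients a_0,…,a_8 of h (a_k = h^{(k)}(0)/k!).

f: a_k = 1, 1/2, -1/8, 1/16, -5/128, 7/256, -21/1024, 33/2048, -429/32768, …
g: a_k = 0, -4, 4, -16/3, 8, -64/5, 64/3, -256/7, 64, …
Sym-product of L_f,L_g gives L₀ (≤ ord 2).
L = (-1 + 2·x) + (4 + 4·x)·Dx + (4 + 16·x + 20·x^2 + 8·x^3)·Dx^2  (order 2).
h: a_k = 0, -4, 2, -17/6, 55/12, -3709/480, 4267/320, -209709/8960, 746239/17920, …
ICs: h(0) = 0, h′(0) = -4.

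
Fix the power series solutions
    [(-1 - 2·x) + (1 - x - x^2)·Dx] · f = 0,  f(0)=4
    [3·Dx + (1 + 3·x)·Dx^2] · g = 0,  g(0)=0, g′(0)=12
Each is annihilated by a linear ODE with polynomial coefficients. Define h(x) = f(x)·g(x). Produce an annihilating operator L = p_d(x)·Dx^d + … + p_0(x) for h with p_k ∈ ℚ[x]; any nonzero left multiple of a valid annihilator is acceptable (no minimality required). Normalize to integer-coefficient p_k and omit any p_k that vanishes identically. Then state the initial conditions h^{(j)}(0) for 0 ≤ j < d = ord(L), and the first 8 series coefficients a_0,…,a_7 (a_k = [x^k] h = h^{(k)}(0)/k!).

f: a_k = 4, 4, 8, 12, 20, 32, 52, 84, …
g: a_k = 0, 12, -18, 36, -81, 972/5, -486, 8748/7, …
Product ⇒ symmetric product L₀, ord ≤ 2.
L = (5 + 12·x) + (-1 + 13·x + 15·x^2)·Dx + (-1 - 2·x + 4·x^2 + 3·x^3)·Dx^2  (order 2).
h: a_k = 0, 48, -24, 168, -180, 3828/5, -6792/5, 154212/35, …
ICs: h(0) = 0, h′(0) = 48.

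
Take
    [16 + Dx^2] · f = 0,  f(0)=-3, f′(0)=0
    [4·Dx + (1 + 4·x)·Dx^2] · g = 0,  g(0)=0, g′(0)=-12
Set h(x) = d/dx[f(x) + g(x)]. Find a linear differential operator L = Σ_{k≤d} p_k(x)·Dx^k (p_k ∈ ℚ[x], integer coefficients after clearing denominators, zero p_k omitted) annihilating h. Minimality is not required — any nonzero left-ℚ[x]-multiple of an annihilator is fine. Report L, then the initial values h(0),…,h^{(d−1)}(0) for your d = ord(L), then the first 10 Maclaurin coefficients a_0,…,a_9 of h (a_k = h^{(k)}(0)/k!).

L = (448 + 512·x + 1024·x^2) + (48 + 320·x + 768·x^2 + 1024·x^3)·Dx + (28 + 32·x + 64·x^2)·Dx^2 + (3 + 20·x + 48·x^2 + 64·x^3)·Dx^3  (order 3).
h: a_k = -12, 96, -192, 640, -3072, 61952/5, -49152, 20639744/105, -786432, 2972721152/945, …
ICs: h(0) = -12, h′(0) = 96, h′′(0) = -384.

f: a_k = -3, 0, 24, 0, -32, 0, 256/15, 0, -512/105, 0, …
g: a_k = 0, -12, 24, -64, 192, -3072/5, 2048, -49152/7, 24576, -262144/3, …
L₀ := lclm(L_f,L_g); ord L₀ ≤ 2+2.
Differentiate: ansatz ord ≤ ord L₀ ⇒ L.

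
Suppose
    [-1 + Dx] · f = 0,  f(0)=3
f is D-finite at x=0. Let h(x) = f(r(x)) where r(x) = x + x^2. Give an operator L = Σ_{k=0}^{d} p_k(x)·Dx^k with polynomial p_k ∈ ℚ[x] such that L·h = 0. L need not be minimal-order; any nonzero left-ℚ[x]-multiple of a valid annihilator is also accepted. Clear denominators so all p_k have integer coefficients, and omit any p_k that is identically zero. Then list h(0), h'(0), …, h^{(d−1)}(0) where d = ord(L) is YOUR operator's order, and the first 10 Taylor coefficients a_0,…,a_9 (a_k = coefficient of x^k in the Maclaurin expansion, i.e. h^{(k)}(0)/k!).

L = (-1 - 2·x) + Dx  (order 1).
h: a_k = 3, 3, 9/2, 7/2, 25/8, 81/40, 331/240, 1303/1680, 1979/4480, 5357/24192, …
ICs: h(0) = 3.

f: a_k = 3, 3, 3/2, 1/2, 1/8, 1/40, 1/240, 1/1680, 1/13440, 1/120960, …
L₀ from L_f via x↦r, Dx↦r'^{-1}Dx.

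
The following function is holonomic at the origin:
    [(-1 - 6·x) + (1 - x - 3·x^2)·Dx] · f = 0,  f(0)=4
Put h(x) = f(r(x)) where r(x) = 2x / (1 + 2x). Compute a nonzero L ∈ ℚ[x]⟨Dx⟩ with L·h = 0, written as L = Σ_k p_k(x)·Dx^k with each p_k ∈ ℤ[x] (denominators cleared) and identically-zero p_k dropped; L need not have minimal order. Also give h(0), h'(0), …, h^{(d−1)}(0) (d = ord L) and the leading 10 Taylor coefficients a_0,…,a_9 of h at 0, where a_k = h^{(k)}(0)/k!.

f: a_k = 4, 4, 16, 28, 76, 160, 388, 868, 2032, 4636, …
Change of var in L_f (x↦r) gives L₀.
L = (2 + 28·x) + (-1 - 4·x + 8·x^2 + 24·x^3)·Dx  (order 1).
h: a_k = 4, 8, 48, 0, 576, -1152, 9216, -32256, 175104, -737280, …
ICs: h(0) = 4.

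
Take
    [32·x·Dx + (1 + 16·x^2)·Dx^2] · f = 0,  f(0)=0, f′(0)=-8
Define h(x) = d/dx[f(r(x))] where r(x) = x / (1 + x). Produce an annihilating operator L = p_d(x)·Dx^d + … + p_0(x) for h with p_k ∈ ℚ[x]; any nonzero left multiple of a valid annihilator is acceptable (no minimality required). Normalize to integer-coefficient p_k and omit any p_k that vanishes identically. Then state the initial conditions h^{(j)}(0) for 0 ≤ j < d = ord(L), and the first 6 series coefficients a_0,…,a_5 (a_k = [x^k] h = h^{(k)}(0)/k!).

f: a_k = 0, -8, 0, 128/3, 0, -2048/5, …
Change of var in L_f (x↦r) gives L₀.
h=h₀': d/dx-closure on L₀ ⇒ L.
L = (2 + 34·x) + (1 + 2·x + 17·x^2)·Dx  (order 1).
h: a_k = -8, 16, 104, -480, -808, 9776, …
ICs: h(0) = -8.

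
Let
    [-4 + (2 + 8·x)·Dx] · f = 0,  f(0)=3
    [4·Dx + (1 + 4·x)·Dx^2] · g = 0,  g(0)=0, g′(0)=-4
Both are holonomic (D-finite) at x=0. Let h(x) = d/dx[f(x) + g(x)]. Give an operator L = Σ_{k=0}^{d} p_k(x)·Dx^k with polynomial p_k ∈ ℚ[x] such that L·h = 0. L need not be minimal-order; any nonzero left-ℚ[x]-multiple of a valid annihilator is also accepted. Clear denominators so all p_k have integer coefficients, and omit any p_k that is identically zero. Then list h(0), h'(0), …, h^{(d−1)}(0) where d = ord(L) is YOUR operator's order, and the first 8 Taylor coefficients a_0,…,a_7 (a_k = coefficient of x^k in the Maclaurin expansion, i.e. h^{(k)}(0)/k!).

f: a_k = 3, 6, -6, 12, -30, 84, -252, 792, …
g: a_k = 0, -4, 8, -64/3, 64, -1024/5, 2048/3, -16384/7, …
h₀=f+g: left-lcm gives L₀, ord ≤ 3.
h=h₀': d/dx-closure on L₀ ⇒ L.
L = 8 + (10 + 40·x)·Dx + (1 + 8·x + 16·x^2)·Dx^2  (order 2).
h: a_k = 2, 4, -28, 136, -604, 2584, -10840, 44944, …
ICs: h(0) = 2, h′(0) = 4.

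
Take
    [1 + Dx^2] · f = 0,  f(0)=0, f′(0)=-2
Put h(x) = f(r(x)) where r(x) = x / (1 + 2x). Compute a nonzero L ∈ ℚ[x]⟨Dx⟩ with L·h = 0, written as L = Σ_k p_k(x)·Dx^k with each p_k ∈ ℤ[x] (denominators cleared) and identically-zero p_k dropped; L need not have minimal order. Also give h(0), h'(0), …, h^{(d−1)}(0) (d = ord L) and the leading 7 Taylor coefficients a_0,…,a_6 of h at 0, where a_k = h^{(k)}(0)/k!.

L = 1 + (4 + 24·x + 48·x^2 + 32·x^3)·Dx + (1 + 8·x + 24·x^2 + 32·x^3 + 16·x^4)·Dx^2  (order 2).
h: a_k = 0, -2, 4, -23/3, 14, -1441/60, 75/2, …
ICs: h(0) = 0, h′(0) = -2.

f: a_k = 0, -2, 0, 1/3, 0, -1/60, 0, …
L₀ from L_f via x↦r, Dx↦r'^{-1}Dx.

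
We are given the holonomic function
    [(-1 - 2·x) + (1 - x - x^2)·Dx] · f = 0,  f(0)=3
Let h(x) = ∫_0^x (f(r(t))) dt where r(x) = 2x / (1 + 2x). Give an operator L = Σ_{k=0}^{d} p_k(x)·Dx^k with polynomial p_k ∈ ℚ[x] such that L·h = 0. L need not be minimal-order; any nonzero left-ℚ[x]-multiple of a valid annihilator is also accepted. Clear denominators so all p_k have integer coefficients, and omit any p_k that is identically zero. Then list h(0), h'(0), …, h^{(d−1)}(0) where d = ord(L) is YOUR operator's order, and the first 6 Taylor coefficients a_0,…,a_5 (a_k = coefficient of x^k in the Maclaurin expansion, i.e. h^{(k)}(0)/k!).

L = (2 + 12·x)·Dx + (-1 - 4·x + 8·x^3)·Dx^2  (order 2).
h: a_k = 0, 3, 3, 4, 0, 48/5, …
ICs: h(0) = 0, h′(0) = 3.

f: a_k = 3, 3, 6, 9, 15, 24, …
Change of var in L_f (x↦r) gives L₀.
∫: right-multiply L₀ by Dx.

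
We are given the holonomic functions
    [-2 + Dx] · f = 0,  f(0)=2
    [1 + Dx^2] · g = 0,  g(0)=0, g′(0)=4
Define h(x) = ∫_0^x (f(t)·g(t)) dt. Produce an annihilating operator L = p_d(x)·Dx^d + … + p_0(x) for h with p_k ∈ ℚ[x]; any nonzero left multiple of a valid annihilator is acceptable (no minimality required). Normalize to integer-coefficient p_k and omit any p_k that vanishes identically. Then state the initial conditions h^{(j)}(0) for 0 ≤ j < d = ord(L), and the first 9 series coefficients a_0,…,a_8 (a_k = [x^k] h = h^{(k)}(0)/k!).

f: a_k = 2, 4, 4, 8/3, 4/3, 8/15, 8/45, 16/315, 4/315, …
g: a_k = 0, 4, 0, -2/3, 0, 1/30, 0, -1/1260, 0, …
L₀ := L_f ⊗_s L_g (sym. prod.), ord ≤ 2.
Integrate: L := L₀·Dx.
L = 5·Dx - 4·Dx^2 + Dx^3  (order 3).
h: a_k = 0, 0, 4, 16/3, 11/3, 8/5, 41/90, 22/315, -29/5040, …
ICs: h(0) = 0, h′(0) = 0, h′′(0) = 8.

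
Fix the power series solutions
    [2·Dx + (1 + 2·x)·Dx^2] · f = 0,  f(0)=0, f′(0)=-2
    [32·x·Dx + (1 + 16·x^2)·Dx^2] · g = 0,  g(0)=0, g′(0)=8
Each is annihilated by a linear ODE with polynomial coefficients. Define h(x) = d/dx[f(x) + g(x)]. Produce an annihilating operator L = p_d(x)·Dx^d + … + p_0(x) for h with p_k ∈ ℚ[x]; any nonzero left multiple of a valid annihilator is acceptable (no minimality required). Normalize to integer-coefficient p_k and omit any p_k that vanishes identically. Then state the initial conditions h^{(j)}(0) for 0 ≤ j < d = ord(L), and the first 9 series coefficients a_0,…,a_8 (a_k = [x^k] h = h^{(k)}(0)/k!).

f: a_k = 0, -2, 2, -8/3, 4, -32/5, 32/3, -128/7, 32, …
g: a_k = 0, 8, 0, -128/3, 0, 2048/5, 0, -32768/7, 0, …
L₀ := lclm(L_f,L_g); ord L₀ ≤ 2+2.
Derive L from L₀ (diff closure).
L = (-32 - 192·x + 1536·x^2 + 1024·x^3) + (-20 - 64·x + 576·x^2 + 3072·x^3 + 2048·x^4)·Dx + (-1 + 14·x + 32·x^2 + 256·x^3 + 768·x^4 + 512·x^5)·Dx^2  (order 2).
h: a_k = 6, 4, -136, 16, 2016, 64, -32896, 256, 523776, …
ICs: h(0) = 6, h′(0) = 4.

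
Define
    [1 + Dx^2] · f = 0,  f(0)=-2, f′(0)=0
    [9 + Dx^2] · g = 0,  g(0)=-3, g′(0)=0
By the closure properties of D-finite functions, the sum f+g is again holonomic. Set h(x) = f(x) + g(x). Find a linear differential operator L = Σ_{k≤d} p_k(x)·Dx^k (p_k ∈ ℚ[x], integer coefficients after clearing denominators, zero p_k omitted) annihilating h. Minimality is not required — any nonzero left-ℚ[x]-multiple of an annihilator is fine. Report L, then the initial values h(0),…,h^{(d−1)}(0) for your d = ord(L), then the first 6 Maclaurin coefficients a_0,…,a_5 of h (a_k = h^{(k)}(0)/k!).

L = 9 + 10·Dx^2 + Dx^4  (order 4).
h: a_k = -5, 0, 29/2, 0, -245/24, 0, …
ICs: h(0) = -5, h′(0) = 0, h′′(0) = 29, h′′′(0) = 0.

f: a_k = -2, 0, 1, 0, -1/12, 0, …
g: a_k = -3, 0, 27/2, 0, -81/8, 0, …
Sum ⇒ L₀ = lclm(L_f,L_g) in ℚ(x)⟨Dx⟩.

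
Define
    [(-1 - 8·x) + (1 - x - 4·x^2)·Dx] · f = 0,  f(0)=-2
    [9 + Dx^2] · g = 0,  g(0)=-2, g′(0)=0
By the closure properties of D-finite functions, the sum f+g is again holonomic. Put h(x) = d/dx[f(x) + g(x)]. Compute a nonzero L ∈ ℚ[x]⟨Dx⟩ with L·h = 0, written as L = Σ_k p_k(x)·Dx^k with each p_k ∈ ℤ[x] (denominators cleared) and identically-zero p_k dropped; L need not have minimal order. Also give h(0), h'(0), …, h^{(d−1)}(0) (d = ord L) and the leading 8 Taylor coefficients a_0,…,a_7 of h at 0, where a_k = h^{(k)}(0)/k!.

L = (2358 + 13068·x + 57006·x^2 + 38520·x^3 + 83520·x^4 + 31104·x^5 + 41472·x^6) + (-189 - 1413·x + 1251·x^2 + 4203·x^3 + 5580·x^4 + 11952·x^5 + 12096·x^6 + 13824·x^7)·Dx + (262 + 1452·x + 6334·x^2 + 4280·x^3 + 9280·x^4 + 3456·x^5 + 4608·x^6)·Dx^2 + (-21 - 157·x + 139·x^2 + 467·x^3 + 620·x^4 + 1328·x^5 + 1344·x^6 + 1536·x^7)·Dx^3  (order 3).
h: a_k = -2, -2, -54, -259, -650, -43197/20, -6174, -5219929/280, …
ICs: h(0) = -2, h′(0) = -2, h′′(0) = -108.

f: a_k = -2, -2, -10, -18, -58, -130, -362, -882, …
g: a_k = -2, 0, 9, 0, -27/4, 0, 81/40, 0, …
h₀=f+g: left-lcm gives L₀, ord ≤ 3.
Derive L from L₀ (diff closure).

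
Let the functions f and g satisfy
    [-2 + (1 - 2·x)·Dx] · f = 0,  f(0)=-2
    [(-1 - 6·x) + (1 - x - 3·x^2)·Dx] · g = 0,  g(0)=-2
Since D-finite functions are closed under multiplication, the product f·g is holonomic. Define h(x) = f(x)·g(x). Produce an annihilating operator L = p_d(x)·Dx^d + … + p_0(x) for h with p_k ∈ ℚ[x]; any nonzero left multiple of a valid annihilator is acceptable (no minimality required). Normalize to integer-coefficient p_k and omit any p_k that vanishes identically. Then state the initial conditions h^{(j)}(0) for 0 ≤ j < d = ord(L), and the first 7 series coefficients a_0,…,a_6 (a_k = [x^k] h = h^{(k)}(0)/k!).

L = (-3 - 2·x + 18·x^2) + (1 - 3·x - x^2 + 6·x^3)·Dx  (order 1).
h: a_k = 4, 12, 40, 108, 292, 744, 1876, …
ICs: h(0) = 4.

f: a_k = -2, -4, -8, -16, -32, -64, -128, …
g: a_k = -2, -2, -8, -14, -38, -80, -194, …
L₀ := L_f ⊗_s L_g (sym. prod.), ord ≤ 1.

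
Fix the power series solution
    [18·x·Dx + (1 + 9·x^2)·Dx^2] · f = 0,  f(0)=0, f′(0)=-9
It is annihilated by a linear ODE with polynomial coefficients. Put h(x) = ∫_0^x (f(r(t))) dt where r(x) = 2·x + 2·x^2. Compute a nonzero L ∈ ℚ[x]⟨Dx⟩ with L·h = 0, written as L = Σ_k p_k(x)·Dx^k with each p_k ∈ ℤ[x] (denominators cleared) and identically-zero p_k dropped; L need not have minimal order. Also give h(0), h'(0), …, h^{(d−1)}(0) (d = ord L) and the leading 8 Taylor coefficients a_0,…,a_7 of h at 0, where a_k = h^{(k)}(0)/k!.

L = (-2 + 72·x + 288·x^2 + 432·x^3 + 216·x^4)·Dx^2 + (1 + 2·x + 36·x^2 + 144·x^3 + 180·x^4 + 72·x^5)·Dx^3  (order 3).
h: a_k = 0, 0, -9, -6, 54, 648/5, -3348/5, -23112/7, …
ICs: h(0) = 0, h′(0) = 0, h′′(0) = -18.

f: a_k = 0, -9, 0, 27, 0, -729/5, 0, 6561/7, …
h₀=f(r): pull back L_f along r ⇒ L₀.
∫: right-multiply L₀ by Dx.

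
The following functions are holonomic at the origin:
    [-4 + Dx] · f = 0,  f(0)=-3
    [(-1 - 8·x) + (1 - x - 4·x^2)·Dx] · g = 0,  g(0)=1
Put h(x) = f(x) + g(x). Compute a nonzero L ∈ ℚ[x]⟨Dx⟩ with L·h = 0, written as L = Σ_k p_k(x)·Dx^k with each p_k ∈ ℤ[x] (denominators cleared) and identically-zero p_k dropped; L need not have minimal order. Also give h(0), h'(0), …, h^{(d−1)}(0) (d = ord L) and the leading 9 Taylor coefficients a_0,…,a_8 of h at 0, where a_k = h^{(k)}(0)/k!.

L = (24 - 16·x + 576·x^2 + 512·x^3) + (6 - 56·x - 208·x^2 + 128·x^3 + 256·x^4)·Dx + (-3 + 15·x + 16·x^2 - 64·x^3 - 64·x^4)·Dx^2  (order 2).
h: a_k = -2, -11, -19, -23, -3, 197/5, 2459/15, 45281/105, 121813/105, …
ICs: h(0) = -2, h′(0) = -11.

f: a_k = -3, -12, -24, -32, -32, -128/5, -256/15, -1024/105, -512/105, …
g: a_k = 1, 1, 5, 9, 29, 65, 181, 441, 1165, …
f+g: L₀ = lclm(L_f,L_g), ord ≤ 1+1.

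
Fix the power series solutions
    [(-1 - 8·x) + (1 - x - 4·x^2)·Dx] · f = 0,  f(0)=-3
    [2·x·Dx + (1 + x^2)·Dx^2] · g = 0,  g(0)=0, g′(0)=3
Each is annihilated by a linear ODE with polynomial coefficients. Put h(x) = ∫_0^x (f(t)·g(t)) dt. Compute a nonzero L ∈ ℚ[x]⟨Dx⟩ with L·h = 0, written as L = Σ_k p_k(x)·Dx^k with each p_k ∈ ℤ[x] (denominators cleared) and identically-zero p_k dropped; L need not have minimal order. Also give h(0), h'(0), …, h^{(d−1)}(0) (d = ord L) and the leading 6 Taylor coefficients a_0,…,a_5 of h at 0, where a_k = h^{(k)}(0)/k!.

L = (8 + 2·x + 24·x^2)·Dx + (2 + 14·x + 4·x^2 + 24·x^3)·Dx^2 + (-1 + x + 3·x^2 + x^3 + 4·x^4)·Dx^3  (order 3).
h: a_k = 0, 0, -9/2, -3, -21/2, -78/5, …
ICs: h(0) = 0, h′(0) = 0, h′′(0) = -9.

f: a_k = -3, -3, -15, -27, -87, -195, …
g: a_k = 0, 3, 0, -1, 0, 3/5, …
Product ⇒ symmetric product L₀, ord ≤ 2.
Integrate: L := L₀·Dx.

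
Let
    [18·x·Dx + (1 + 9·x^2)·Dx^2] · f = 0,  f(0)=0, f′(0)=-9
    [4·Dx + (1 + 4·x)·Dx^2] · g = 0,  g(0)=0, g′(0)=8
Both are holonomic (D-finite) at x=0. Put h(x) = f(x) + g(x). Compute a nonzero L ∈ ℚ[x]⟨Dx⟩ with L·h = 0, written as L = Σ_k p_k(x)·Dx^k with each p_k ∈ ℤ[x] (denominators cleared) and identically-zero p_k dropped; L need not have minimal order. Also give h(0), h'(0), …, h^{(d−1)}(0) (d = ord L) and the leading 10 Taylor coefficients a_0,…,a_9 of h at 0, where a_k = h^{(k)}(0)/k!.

L = (-36 - 432·x + 972·x^2 + 1296·x^3)·Dx + (-25 - 72·x - 189·x^2 + 1944·x^3 + 2592·x^4)·Dx^2 + (-2 + x + 36·x^2 + 81·x^3 + 486·x^4 + 648·x^5)·Dx^3  (order 3).
h: a_k = 0, -1, -16, 209/3, -128, 1319/5, -4096/3, 39329/7, -16384, 465239/9, …
ICs: h(0) = 0, h′(0) = -1, h′′(0) = -32.

f: a_k = 0, -9, 0, 27, 0, -729/5, 0, 6561/7, 0, -6561, …
g: a_k = 0, 8, -16, 128/3, -128, 2048/5, -4096/3, 32768/7, -16384, 524288/9, …
L₀ := lclm(L_f,L_g); ord L₀ ≤ 2+2.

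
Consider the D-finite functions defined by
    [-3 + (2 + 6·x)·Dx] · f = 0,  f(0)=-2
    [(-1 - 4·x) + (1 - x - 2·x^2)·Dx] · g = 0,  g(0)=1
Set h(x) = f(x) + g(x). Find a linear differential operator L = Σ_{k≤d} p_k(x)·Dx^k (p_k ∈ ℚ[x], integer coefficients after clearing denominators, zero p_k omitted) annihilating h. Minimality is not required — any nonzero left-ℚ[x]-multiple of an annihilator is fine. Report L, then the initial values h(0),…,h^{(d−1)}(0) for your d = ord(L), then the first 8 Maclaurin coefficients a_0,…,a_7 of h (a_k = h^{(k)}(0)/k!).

f: a_k = -2, -3, 9/4, -27/8, 405/64, -1701/128, 15309/512, -72171/1024, …
g: a_k = 1, 1, 3, 5, 11, 21, 43, 85, …
L₀ := lclm(L_f,L_g); ord L₀ ≤ 1+1.
L = (45 + 207·x + 306·x^2 + 360·x^3) + (-33 - 174·x - 573·x^2 - 1044·x^3 - 900·x^4)·Dx + (-2 + 30·x + 138·x^2 - 38·x^3 - 504·x^4 - 360·x^5)·Dx^2  (order 2).
h: a_k = -1, -2, 21/4, 13/8, 1109/64, 987/128, 37325/512, 14869/1024, …
ICs: h(0) = -1, h′(0) = -2.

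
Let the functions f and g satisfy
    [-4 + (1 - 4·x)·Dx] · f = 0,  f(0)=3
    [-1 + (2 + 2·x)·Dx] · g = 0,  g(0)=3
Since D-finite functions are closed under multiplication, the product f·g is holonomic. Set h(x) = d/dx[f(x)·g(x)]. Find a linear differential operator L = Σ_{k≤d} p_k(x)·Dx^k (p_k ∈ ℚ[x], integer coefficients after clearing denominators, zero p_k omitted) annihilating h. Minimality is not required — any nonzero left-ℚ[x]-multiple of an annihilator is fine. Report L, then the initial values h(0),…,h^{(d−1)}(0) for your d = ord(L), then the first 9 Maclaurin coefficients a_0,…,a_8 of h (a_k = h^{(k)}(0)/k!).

f: a_k = 3, 12, 48, 192, 768, 3072, 12288, 49152, 196608, …
g: a_k = 3, 3/2, -3/8, 3/16, -15/128, 21/256, -63/1024, 99/2048, -1287/32768, …
Sym-product of L_f,L_g gives L₀ (≤ ord 1).
h₀' ⇒ L via d/dx closure of L₀.
L = (143 + 216·x + 48·x^2) + (-18 + 46·x + 96·x^2 + 32·x^3)·Dx  (order 1).
h: a_k = 81/2, 1287/4, 30915/16, 329715/32, 13188915/256, 126613017/512, 2363445063/2048, 21608636715/4096, 1555821901395/65536, …
ICs: h(0) = 81/2.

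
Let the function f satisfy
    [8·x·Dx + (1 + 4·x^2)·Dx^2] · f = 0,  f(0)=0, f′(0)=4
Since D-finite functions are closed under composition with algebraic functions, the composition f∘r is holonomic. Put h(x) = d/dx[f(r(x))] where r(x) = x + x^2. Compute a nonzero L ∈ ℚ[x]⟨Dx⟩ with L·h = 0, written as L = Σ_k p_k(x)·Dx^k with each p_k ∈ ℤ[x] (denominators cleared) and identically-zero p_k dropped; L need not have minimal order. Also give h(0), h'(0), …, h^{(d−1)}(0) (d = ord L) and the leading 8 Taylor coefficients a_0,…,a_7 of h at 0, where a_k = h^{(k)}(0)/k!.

L = (-2 + 8·x + 32·x^2 + 48·x^3 + 24·x^4) + (1 + 2·x + 4·x^2 + 16·x^3 + 20·x^4 + 8·x^5)·Dx  (order 1).
h: a_k = 4, 8, -16, -64, -16, 352, 640, -1024, …
ICs: h(0) = 4.

f: a_k = 0, 4, 0, -16/3, 0, 64/5, 0, -256/7, …
f∘r: x↦r, Dx↦Dx/r' in L_f ⇒ L₀.
Derive L from L₀ (diff closure).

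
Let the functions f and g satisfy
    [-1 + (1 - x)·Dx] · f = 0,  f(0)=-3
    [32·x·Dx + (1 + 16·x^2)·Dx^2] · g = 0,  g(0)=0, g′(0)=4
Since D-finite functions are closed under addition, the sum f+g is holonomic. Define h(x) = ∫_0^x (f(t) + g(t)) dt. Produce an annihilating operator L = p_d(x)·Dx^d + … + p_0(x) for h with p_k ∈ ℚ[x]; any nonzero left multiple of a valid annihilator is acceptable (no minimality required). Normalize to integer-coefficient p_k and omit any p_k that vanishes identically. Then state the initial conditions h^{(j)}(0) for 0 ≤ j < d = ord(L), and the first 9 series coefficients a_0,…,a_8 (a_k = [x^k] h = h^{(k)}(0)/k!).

f: a_k = -3, -3, -3, -3, -3, -3, -3, -3, -3, …
g: a_k = 0, 4, 0, -64/3, 0, 1024/5, 0, -16384/7, 0, …
L₀ := lclm(L_f,L_g); ord L₀ ≤ 1+2.
∫: right-multiply L₀ by Dx.
L = (-32 + 128·x + 1536·x^2)·Dx^2 + (19 - 32·x - 656·x^2 + 1536·x^3)·Dx^3 + (-1 - 15·x - 240·x^3 + 256·x^4)·Dx^4  (order 4).
h: a_k = 0, -3, 1/2, -1, -73/12, -3/5, 1009/30, -3/7, -16405/56, …
ICs: h(0) = 0, h′(0) = -3, h′′(0) = 1, h′′′(0) = -6.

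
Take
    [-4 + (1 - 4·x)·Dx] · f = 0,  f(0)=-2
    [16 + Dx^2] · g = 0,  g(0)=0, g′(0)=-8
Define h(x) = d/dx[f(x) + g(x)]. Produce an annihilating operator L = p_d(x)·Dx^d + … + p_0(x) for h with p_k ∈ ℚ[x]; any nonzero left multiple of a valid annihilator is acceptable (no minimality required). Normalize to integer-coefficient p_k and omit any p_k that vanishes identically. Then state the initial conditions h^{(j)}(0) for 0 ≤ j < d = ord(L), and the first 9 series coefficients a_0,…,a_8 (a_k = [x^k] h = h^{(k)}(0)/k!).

L = (1664 - 1024·x + 2048·x^2) + (-112 + 576·x - 768·x^2 + 1024·x^3)·Dx + (104 - 64·x + 128·x^2)·Dx^2 + (-7 + 36·x - 48·x^2 + 64·x^3)·Dx^3  (order 3).
h: a_k = -16, -64, -320, -2048, -30976/3, -49152, -10319872/45, -1048576, -1486360576/315, …
ICs: h(0) = -16, h′(0) = -64, h′′(0) = -640.

f: a_k = -2, -8, -32, -128, -512, -2048, -8192, -32768, -131072, …
g: a_k = 0, -8, 0, 64/3, 0, -256/15, 0, 2048/315, 0, …
L₀ := lclm(L_f,L_g); ord L₀ ≤ 1+2.
Derive L from L₀ (diff closure).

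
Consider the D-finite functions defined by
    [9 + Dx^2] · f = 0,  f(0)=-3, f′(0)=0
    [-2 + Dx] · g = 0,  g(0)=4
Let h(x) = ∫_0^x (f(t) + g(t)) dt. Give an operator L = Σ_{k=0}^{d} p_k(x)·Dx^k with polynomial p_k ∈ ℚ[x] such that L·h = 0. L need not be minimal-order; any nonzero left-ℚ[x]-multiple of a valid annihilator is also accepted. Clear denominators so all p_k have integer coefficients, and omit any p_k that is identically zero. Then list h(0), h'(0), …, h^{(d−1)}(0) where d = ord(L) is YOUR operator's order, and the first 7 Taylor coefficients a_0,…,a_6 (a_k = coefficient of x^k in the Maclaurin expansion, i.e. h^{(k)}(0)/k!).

L = -18·Dx + 9·Dx^2 - 2·Dx^3 + Dx^4  (order 4).
h: a_k = 0, 1, 4, 43/6, 4/3, -179/120, 8/45, …
ICs: h(0) = 0, h′(0) = 1, h′′(0) = 8, h′′′(0) = 43.

f: a_k = -3, 0, 27/2, 0, -81/8, 0, 243/80, …
g: a_k = 4, 8, 8, 16/3, 8/3, 16/15, 16/45, …
h₀=f+g: left-lcm gives L₀, ord ≤ 3.
∫: right-multiply L₀ by Dx.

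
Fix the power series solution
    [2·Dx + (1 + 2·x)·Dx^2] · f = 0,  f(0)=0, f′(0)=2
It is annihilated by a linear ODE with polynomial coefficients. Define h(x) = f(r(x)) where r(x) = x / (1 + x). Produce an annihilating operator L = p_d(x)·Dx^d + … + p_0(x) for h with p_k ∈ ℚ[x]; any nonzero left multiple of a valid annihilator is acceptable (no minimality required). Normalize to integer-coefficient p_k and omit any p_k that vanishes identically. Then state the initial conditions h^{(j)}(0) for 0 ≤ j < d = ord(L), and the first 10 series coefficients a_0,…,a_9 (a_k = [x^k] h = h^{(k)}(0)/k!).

L = (4 + 6·x)·Dx + (1 + 4·x + 3·x^2)·Dx^2  (order 2).
h: a_k = 0, 2, -4, 26/3, -20, 242/5, -364/3, 2186/7, -820, 19682/9, …
ICs: h(0) = 0, h′(0) = 2.

f: a_k = 0, 2, -2, 8/3, -4, 32/5, -32/3, 128/7, -32, 512/9, …
L₀ from L_f via x↦r, Dx↦r'^{-1}Dx.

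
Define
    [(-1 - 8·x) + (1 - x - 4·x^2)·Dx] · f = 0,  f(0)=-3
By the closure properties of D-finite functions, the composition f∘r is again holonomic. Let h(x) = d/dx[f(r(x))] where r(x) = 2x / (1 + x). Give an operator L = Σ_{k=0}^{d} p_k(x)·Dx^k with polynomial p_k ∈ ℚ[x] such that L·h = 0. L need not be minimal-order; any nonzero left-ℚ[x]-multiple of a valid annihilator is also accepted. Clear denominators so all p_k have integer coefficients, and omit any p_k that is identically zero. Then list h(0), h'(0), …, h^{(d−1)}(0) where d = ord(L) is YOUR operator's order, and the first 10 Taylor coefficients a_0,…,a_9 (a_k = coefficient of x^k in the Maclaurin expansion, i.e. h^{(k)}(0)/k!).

f: a_k = -3, -3, -15, -27, -87, -195, -543, -1323, -3495, -8787, …
Substitute x→r, Dx→(1/r')Dx; clear ⇒ L₀.
h₀' ⇒ L via d/dx closure of L₀.
L = (18 + 102·x + 918·x^2 + 578·x^3) + (-1 - 18·x + 306·x^3 + 289·x^4)·Dx  (order 1).
h: a_k = -6, -108, -306, -3672, -8670, -93636, -206346, -2122416, -4510134, -45101340, …
ICs: h(0) = -6.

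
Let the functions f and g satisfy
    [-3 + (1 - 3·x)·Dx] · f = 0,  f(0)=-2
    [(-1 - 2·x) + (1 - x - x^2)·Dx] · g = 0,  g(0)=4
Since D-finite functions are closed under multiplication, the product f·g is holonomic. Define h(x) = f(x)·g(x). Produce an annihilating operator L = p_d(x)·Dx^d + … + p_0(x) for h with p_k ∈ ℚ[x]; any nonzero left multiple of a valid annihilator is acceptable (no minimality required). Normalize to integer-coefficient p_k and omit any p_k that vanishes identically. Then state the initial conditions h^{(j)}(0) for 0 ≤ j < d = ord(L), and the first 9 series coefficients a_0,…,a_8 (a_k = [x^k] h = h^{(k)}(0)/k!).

L = (-4 + 4·x + 9·x^2) + (1 - 4·x + 2·x^2 + 3·x^3)·Dx  (order 1).
h: a_k = -8, -32, -112, -360, -1120, -3424, -10376, -31296, -94160, …
ICs: h(0) = -8.

f: a_k = -2, -6, -18, -54, -162, -486, -1458, -4374, -13122, …
g: a_k = 4, 4, 8, 12, 20, 32, 52, 84, 136, …
L₀ := L_f ⊗_s L_g (sym. prod.), ord ≤ 1.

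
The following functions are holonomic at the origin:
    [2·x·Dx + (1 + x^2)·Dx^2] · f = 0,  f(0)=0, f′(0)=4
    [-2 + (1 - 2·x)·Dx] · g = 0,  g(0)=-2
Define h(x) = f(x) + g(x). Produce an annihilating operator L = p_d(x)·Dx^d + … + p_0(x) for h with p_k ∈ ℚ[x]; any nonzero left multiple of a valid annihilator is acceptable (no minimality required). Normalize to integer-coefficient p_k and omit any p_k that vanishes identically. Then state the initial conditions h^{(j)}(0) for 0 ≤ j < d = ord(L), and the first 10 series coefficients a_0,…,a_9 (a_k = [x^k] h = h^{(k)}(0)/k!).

L = (4 - 32·x - 12·x^2)·Dx + (-13 + 4·x - 25·x^2 - 12·x^3)·Dx^2 + (2 - 3·x - 3·x^3 - 2·x^4)·Dx^3  (order 3).
h: a_k = -2, 0, -8, -52/3, -32, -316/5, -128, -1796/7, -512, -9212/9, …
ICs: h(0) = -2, h′(0) = 0, h′′(0) = -16.

f: a_k = 0, 4, 0, -4/3, 0, 4/5, 0, -4/7, 0, 4/9, …
g: a_k = -2, -4, -8, -16, -32, -64, -128, -256, -512, -1024, …
h₀=f+g: left-lcm gives L₀, ord ≤ 3.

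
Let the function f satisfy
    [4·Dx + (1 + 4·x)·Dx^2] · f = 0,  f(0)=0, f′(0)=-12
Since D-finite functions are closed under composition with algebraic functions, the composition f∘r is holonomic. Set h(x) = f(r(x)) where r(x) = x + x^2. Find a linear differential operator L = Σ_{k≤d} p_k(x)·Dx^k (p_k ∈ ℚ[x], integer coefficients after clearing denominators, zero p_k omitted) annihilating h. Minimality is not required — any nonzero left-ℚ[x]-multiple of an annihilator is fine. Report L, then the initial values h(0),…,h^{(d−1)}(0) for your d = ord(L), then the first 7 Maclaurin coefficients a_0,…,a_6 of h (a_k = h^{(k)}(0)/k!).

L = 2·Dx + (1 + 2·x)·Dx^2  (order 2).
h: a_k = 0, -12, 12, -16, 24, -192/5, 64, …
ICs: h(0) = 0, h′(0) = -12.

f: a_k = 0, -12, 24, -64, 192, -3072/5, 2048, …
Substitute x→r, Dx→(1/r')Dx; clear ⇒ L₀.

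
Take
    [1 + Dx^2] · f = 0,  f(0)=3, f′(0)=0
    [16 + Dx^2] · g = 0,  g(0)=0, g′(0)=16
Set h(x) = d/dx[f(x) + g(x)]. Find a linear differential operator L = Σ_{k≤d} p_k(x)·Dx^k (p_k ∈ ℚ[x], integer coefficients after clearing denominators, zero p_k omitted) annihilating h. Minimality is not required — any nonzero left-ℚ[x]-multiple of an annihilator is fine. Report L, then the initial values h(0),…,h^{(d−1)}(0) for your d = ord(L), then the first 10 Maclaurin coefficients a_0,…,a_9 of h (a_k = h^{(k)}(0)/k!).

f: a_k = 3, 0, -3/2, 0, 1/8, 0, -1/240, 0, 1/13440, 0, …
g: a_k = 0, 16, 0, -128/3, 0, 512/15, 0, -4096/315, 0, 8192/2835, …
f+g: L₀ = lclm(L_f,L_g), ord ≤ 2+2.
h₀' ⇒ L via d/dx closure of L₀.
L = 16 + 17·Dx^2 + Dx^4  (order 4).
h: a_k = 16, -3, -128, 1/2, 512/3, -1/40, -4096/45, 1/1680, 8192/315, -1/120960, …
ICs: h(0) = 16, h′(0) = -3, h′′(0) = -256, h′′′(0) = 3.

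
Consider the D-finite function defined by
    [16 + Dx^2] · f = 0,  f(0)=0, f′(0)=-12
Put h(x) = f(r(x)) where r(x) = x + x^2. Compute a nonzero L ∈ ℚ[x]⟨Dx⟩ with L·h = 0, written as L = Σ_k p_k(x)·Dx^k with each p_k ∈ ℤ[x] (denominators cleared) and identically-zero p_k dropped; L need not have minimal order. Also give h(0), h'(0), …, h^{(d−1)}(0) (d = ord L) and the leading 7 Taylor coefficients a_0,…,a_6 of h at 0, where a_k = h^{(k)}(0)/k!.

f: a_k = 0, -12, 0, 32, 0, -128/5, 0, …
h₀=f(r): pull back L_f along r ⇒ L₀.
L = (16 + 96·x + 192·x^2 + 128·x^3) - 2·Dx + (1 + 2·x)·Dx^2  (order 2).
h: a_k = 0, -12, -12, 32, 96, 352/5, -96, …
ICs: h(0) = 0, h′(0) = -12.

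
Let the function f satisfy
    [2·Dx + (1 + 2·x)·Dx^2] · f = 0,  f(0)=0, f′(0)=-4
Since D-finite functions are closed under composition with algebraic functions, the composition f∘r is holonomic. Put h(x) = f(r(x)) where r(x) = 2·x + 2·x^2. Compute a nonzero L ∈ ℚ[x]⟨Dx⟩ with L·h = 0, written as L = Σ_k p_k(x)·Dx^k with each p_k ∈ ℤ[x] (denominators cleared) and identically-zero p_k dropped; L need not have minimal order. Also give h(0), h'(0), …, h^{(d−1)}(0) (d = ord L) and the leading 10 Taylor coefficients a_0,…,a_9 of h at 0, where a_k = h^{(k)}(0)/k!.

f: a_k = 0, -4, 4, -16/3, 8, -64/5, 64/3, -256/7, 64, -1024/9, …
Change of var in L_f (x↦r) gives L₀.
L = 2·Dx + (1 + 2·x)·Dx^2  (order 2).
h: a_k = 0, -8, 8, -32/3, 16, -128/5, 128/3, -512/7, 128, -2048/9, …
ICs: h(0) = 0, h′(0) = -8.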